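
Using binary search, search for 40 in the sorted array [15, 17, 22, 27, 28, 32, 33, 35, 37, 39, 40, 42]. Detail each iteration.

Binary search for 40 in [15, 17, 22, 27, 28, 32, 33, 35, 37, 39, 40, 42]:

lo=0, hi=11, mid=5, arr[mid]=32 -> 32 < 40, search right half
lo=6, hi=11, mid=8, arr[mid]=37 -> 37 < 40, search right half
lo=9, hi=11, mid=10, arr[mid]=40 -> Found target at index 10!

Binary search finds 40 at index 10 after 3 comparisons. The search repeatedly halves the search space by comparing with the middle element.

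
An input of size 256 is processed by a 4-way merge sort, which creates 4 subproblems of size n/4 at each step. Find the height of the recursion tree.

For divide and conquer with division factor 4:

Problem sizes at each level:
Level 0: 256
Level 1: 64
Level 2: 16
Level 3: 4
Level 4: 1

The root is level 0 and the size-1 base case is level 4 (the tree spans levels 0 through 4, i.e. 5 levels counting the root), so the depth is the number of divisions: log_4(256) = 4

The recursion tree depth is log_4(256) = 4. At each level, the problem size is divided by 4, so it takes 4 divisions to reduce to a base case of size 1. The algorithm makes 4 recursive calls at each level.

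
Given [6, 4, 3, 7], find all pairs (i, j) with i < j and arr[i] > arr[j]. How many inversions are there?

Finding inversions in [6, 4, 3, 7]:

(0, 1): arr[0]=6 > arr[1]=4
(0, 2): arr[0]=6 > arr[2]=3
(1, 2): arr[1]=4 > arr[2]=3

Total inversions: 3

The array has 3 inversion(s): (0,1), (0,2), (1,2). Each pair (i,j) satisfies i < j and arr[i] > arr[j].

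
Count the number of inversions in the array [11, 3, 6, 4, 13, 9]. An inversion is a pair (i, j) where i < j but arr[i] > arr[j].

Finding inversions in [11, 3, 6, 4, 13, 9]:

(0, 1): arr[0]=11 > arr[1]=3
(0, 2): arr[0]=11 > arr[2]=6
(0, 3): arr[0]=11 > arr[3]=4
(0, 5): arr[0]=11 > arr[5]=9
(2, 3): arr[2]=6 > arr[3]=4
(4, 5): arr[4]=13 > arr[5]=9

Total inversions: 6

The array has 6 inversion(s): (0,1), (0,2), (0,3), (0,5), (2,3), (4,5). Each pair (i,j) satisfies i < j and arr[i] > arr[j].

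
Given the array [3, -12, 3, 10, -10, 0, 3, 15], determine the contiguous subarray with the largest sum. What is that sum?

Using Kadane's algorithm on [3, -12, 3, 10, -10, 0, 3, 15]:

Scanning through the array:
Position 1 (value -12): max_ending_here = -9, max_so_far = 3
Position 2 (value 3): max_ending_here = 3, max_so_far = 3
Position 3 (value 10): max_ending_here = 13, max_so_far = 13
Position 4 (value -10): max_ending_here = 3, max_so_far = 13
Position 5 (value 0): max_ending_here = 3, max_so_far = 13
Position 6 (value 3): max_ending_here = 6, max_so_far = 13
Position 7 (value 15): max_ending_here = 21, max_so_far = 21

Maximum subarray: [3, 10, -10, 0, 3, 15]
Maximum sum: 21

The maximum subarray is [3, 10, -10, 0, 3, 15] with sum 21. This subarray runs from index 2 to index 7.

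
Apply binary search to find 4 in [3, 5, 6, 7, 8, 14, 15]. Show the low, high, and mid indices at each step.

Binary search for 4 in [3, 5, 6, 7, 8, 14, 15]:

lo=0, hi=6, mid=3, arr[mid]=7 -> 7 > 4, search left half
lo=0, hi=2, mid=1, arr[mid]=5 -> 5 > 4, search left half
lo=0, hi=0, mid=0, arr[mid]=3 -> 3 < 4, search right half
lo=1 > hi=0, target 4 not found

Binary search determines that 4 is not in the array after 3 comparisons. The search space was exhausted without finding the target.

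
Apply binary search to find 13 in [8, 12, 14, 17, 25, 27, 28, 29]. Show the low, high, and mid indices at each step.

Binary search for 13 in [8, 12, 14, 17, 25, 27, 28, 29]:

lo=0, hi=7, mid=3, arr[mid]=17 -> 17 > 13, search left half
lo=0, hi=2, mid=1, arr[mid]=12 -> 12 < 13, search right half
lo=2, hi=2, mid=2, arr[mid]=14 -> 14 > 13, search left half
lo=2 > hi=1, target 13 not found

Binary search determines that 13 is not in the array after 3 comparisons. The search space was exhausted without finding the target.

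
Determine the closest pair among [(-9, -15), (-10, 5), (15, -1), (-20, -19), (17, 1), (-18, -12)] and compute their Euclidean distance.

Computing all pairwise distances among 6 points:

d((-9, -15), (-10, 5)) = 20.025
d((-9, -15), (15, -1)) = 27.7849
d((-9, -15), (-20, -19)) = 11.7047
d((-9, -15), (17, 1)) = 30.5287
d((-9, -15), (-18, -12)) = 9.4868
d((-10, 5), (15, -1)) = 25.7099
d((-10, 5), (-20, -19)) = 26.0
d((-10, 5), (17, 1)) = 27.2947
d((-10, 5), (-18, -12)) = 18.7883
d((15, -1), (-20, -19)) = 39.3573
d((15, -1), (17, 1)) = 2.8284 <-- minimum
d((15, -1), (-18, -12)) = 34.7851
d((-20, -19), (17, 1)) = 42.0595
d((-20, -19), (-18, -12)) = 7.2801
d((17, 1), (-18, -12)) = 37.3363

Closest pair: (15, -1) and (17, 1) with distance 2.8284

The closest pair is (15, -1) and (17, 1) with Euclidean distance 2.8284. For 6 points, brute-force pairwise comparison is shown above. For large n, the divide-and-conquer algorithm (sort by x, recurse on halves, check the dividing strip) achieves O(n log n).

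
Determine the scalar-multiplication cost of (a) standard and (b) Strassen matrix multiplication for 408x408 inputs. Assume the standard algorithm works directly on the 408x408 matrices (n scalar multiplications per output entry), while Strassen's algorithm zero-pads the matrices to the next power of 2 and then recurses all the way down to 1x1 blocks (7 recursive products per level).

Matrix multiplication for 408x408 matrices:

Strassen's algorithm requires power-of-2 dimensions. Pad 408x408 to 512x512 (next power of 2).

Standard algorithm: 408^3 = 67917312 multiplications
Strassen's algorithm: 7^(log2(512)) = 7^9 = 40353607 multiplications
Savings: 67917312 - 40353607 = 27563705 multiplications

Standard: 67917312 multiplications (408^3). Strassen: 40353607 multiplications (7^9, after padding to 512x512). Strassen reduces 8 recursive multiplications to 7 at each level.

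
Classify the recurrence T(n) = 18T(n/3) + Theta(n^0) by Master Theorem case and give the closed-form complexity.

Master Theorem for T(n) = 18T(n/3) + O(n^0):

a = 18, b = 3, c = 0
log_b(a) = log_3(18) = 2.6309

Case 1: c = 0 < log_3(18) = 2.6309
T(n) = O(n^(log_3 18))

For T(n) = 18T(n/3) + O(n^0): log_3(18) = 2.6309. This is Case 1 of the Master Theorem (c < log_b(a), work dominated by leaves), giving O(n^(log_3 18)).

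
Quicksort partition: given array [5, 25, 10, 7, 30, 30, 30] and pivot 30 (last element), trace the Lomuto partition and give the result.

Lomuto partition with pivot = 30:

Initial array: [5, 25, 10, 7, 30, 30, 30]

arr[0]=5 <= 30: swap with position 0, array becomes [5, 25, 10, 7, 30, 30, 30]
arr[1]=25 <= 30: swap with position 1, array becomes [5, 25, 10, 7, 30, 30, 30]
arr[2]=10 <= 30: swap with position 2, array becomes [5, 25, 10, 7, 30, 30, 30]
arr[3]=7 <= 30: swap with position 3, array becomes [5, 25, 10, 7, 30, 30, 30]
arr[4]=30 <= 30: swap with position 4, array becomes [5, 25, 10, 7, 30, 30, 30]
arr[5]=30 <= 30: swap with position 5, array becomes [5, 25, 10, 7, 30, 30, 30]

Place pivot at position 6: [5, 25, 10, 7, 30, 30, 30]
Pivot position: 6

After partitioning with pivot 30, the array becomes [5, 25, 10, 7, 30, 30, 30]. The pivot is placed at index 6. All elements to the left of the pivot are <= 30, and all elements to the right are > 30.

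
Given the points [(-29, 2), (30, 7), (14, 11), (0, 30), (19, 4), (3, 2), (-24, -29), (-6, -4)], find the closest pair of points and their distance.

Computing all pairwise distances among 8 points:

d((-29, 2), (30, 7)) = 59.2115
d((-29, 2), (14, 11)) = 43.9318
d((-29, 2), (0, 30)) = 40.3113
d((-29, 2), (19, 4)) = 48.0416
d((-29, 2), (3, 2)) = 32.0
d((-29, 2), (-24, -29)) = 31.4006
d((-29, 2), (-6, -4)) = 23.7697
d((30, 7), (14, 11)) = 16.4924
d((30, 7), (0, 30)) = 37.8021
d((30, 7), (19, 4)) = 11.4018
d((30, 7), (3, 2)) = 27.4591
d((30, 7), (-24, -29)) = 64.8999
d((30, 7), (-6, -4)) = 37.6431
d((14, 11), (0, 30)) = 23.6008
d((14, 11), (19, 4)) = 8.6023 <-- minimum
d((14, 11), (3, 2)) = 14.2127
d((14, 11), (-24, -29)) = 55.1725
d((14, 11), (-6, -4)) = 25.0
d((0, 30), (19, 4)) = 32.2025
d((0, 30), (3, 2)) = 28.1603
d((0, 30), (-24, -29)) = 63.6946
d((0, 30), (-6, -4)) = 34.5254
d((19, 4), (3, 2)) = 16.1245
d((19, 4), (-24, -29)) = 54.2033
d((19, 4), (-6, -4)) = 26.2488
d((3, 2), (-24, -29)) = 41.1096
d((3, 2), (-6, -4)) = 10.8167
d((-24, -29), (-6, -4)) = 30.8058

Closest pair: (14, 11) and (19, 4) with distance 8.6023

The closest pair is (14, 11) and (19, 4) with Euclidean distance 8.6023. For 8 points, brute-force pairwise comparison is shown above. For large n, the divide-and-conquer algorithm (sort by x, recurse on halves, check the dividing strip) achieves O(n log n).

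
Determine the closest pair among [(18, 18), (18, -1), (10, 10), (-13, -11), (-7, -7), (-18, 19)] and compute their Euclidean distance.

Computing all pairwise distances among 6 points:

d((18, 18), (18, -1)) = 19.0
d((18, 18), (10, 10)) = 11.3137
d((18, 18), (-13, -11)) = 42.45
d((18, 18), (-7, -7)) = 35.3553
d((18, 18), (-18, 19)) = 36.0139
d((18, -1), (10, 10)) = 13.6015
d((18, -1), (-13, -11)) = 32.573
d((18, -1), (-7, -7)) = 25.7099
d((18, -1), (-18, 19)) = 41.1825
d((10, 10), (-13, -11)) = 31.1448
d((10, 10), (-7, -7)) = 24.0416
d((10, 10), (-18, 19)) = 29.4109
d((-13, -11), (-7, -7)) = 7.2111 <-- minimum
d((-13, -11), (-18, 19)) = 30.4138
d((-7, -7), (-18, 19)) = 28.2312

Closest pair: (-13, -11) and (-7, -7) with distance 7.2111

The closest pair is (-13, -11) and (-7, -7) with Euclidean distance 7.2111. For 6 points, brute-force pairwise comparison is shown above. For large n, the divide-and-conquer algorithm (sort by x, recurse on halves, check the dividing strip) achieves O(n log n).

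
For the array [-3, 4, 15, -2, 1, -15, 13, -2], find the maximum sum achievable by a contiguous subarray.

Using Kadane's algorithm on [-3, 4, 15, -2, 1, -15, 13, -2]:

Scanning through the array:
Position 1 (value 4): max_ending_here = 4, max_so_far = 4
Position 2 (value 15): max_ending_here = 19, max_so_far = 19
Position 3 (value -2): max_ending_here = 17, max_so_far = 19
Position 4 (value 1): max_ending_here = 18, max_so_far = 19
Position 5 (value -15): max_ending_here = 3, max_so_far = 19
Position 6 (value 13): max_ending_here = 16, max_so_far = 19
Position 7 (value -2): max_ending_here = 14, max_so_far = 19

Maximum subarray: [4, 15]
Maximum sum: 19

The maximum subarray is [4, 15] with sum 19. This subarray runs from index 1 to index 2.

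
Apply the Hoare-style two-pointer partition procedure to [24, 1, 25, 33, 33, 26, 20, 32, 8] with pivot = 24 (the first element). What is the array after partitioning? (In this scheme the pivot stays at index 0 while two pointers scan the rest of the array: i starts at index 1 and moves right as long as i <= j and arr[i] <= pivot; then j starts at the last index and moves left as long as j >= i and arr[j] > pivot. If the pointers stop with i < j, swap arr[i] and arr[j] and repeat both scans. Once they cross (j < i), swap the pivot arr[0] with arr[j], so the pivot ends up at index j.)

Hoare-style two-pointer partition with pivot = 24:

Initial array: [24, 1, 25, 33, 33, 26, 20, 32, 8]

Pointers start at i = 1, j = 8.
i stops at index 2 (arr[2]=25 > 24), j stops at index 8 (arr[8]=8 <= 24): swap arr[2] and arr[8], array becomes [24, 1, 8, 33, 33, 26, 20, 32, 25]
i stops at index 3 (arr[3]=33 > 24), j stops at index 6 (arr[6]=20 <= 24): swap arr[3] and arr[6], array becomes [24, 1, 8, 20, 33, 26, 33, 32, 25]
i ends at 4, j ends at 3: the pointers have crossed (j < i), so scanning stops.

Swap pivot arr[0] with arr[3] to place pivot at position 3: [20, 1, 8, 24, 33, 26, 33, 32, 25]
Pivot position: 3

After partitioning with pivot 24, the array becomes [20, 1, 8, 24, 33, 26, 33, 32, 25]. The pivot is placed at index 3. All elements to the left of the pivot are <= 24, and all elements to the right are > 24.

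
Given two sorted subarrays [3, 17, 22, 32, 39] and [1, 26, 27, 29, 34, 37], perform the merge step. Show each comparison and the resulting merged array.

Merging process:

Compare 3 vs 1: take 1 from right. Merged: [1]
Compare 3 vs 26: take 3 from left. Merged: [1, 3]
Compare 17 vs 26: take 17 from left. Merged: [1, 3, 17]
Compare 22 vs 26: take 22 from left. Merged: [1, 3, 17, 22]
Compare 32 vs 26: take 26 from right. Merged: [1, 3, 17, 22, 26]
Compare 32 vs 27: take 27 from right. Merged: [1, 3, 17, 22, 26, 27]
Compare 32 vs 29: take 29 from right. Merged: [1, 3, 17, 22, 26, 27, 29]
Compare 32 vs 34: take 32 from left. Merged: [1, 3, 17, 22, 26, 27, 29, 32]
Compare 39 vs 34: take 34 from right. Merged: [1, 3, 17, 22, 26, 27, 29, 32, 34]
Compare 39 vs 37: take 37 from right. Merged: [1, 3, 17, 22, 26, 27, 29, 32, 34, 37]
Append remaining from left: [39]. Merged: [1, 3, 17, 22, 26, 27, 29, 32, 34, 37, 39]

Final merged array: [1, 3, 17, 22, 26, 27, 29, 32, 34, 37, 39]
Total comparisons: 10

The merged array is [1, 3, 17, 22, 26, 27, 29, 32, 34, 37, 39], requiring 10 comparisons. The merge step runs in O(n) time where n is the total number of elements.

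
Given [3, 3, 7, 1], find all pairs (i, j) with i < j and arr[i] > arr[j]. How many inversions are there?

Finding inversions in [3, 3, 7, 1]:

(0, 3): arr[0]=3 > arr[3]=1
(1, 3): arr[1]=3 > arr[3]=1
(2, 3): arr[2]=7 > arr[3]=1

Total inversions: 3

The array has 3 inversion(s): (0,3), (1,3), (2,3). Each pair (i,j) satisfies i < j and arr[i] > arr[j].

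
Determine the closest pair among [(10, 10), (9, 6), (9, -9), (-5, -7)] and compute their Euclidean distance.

Computing all pairwise distances among 4 points:

d((10, 10), (9, 6)) = 4.1231 <-- minimum
d((10, 10), (9, -9)) = 19.0263
d((10, 10), (-5, -7)) = 22.6716
d((9, 6), (9, -9)) = 15.0
d((9, 6), (-5, -7)) = 19.105
d((9, -9), (-5, -7)) = 14.1421

Closest pair: (10, 10) and (9, 6) with distance 4.1231

The closest pair is (10, 10) and (9, 6) with Euclidean distance 4.1231. For 4 points, brute-force pairwise comparison is shown above. For large n, the divide-and-conquer algorithm (sort by x, recurse on halves, check the dividing strip) achieves O(n log n).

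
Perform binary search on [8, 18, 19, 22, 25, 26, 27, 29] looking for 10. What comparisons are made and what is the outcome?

Binary search for 10 in [8, 18, 19, 22, 25, 26, 27, 29]:

lo=0, hi=7, mid=3, arr[mid]=22 -> 22 > 10, search left half
lo=0, hi=2, mid=1, arr[mid]=18 -> 18 > 10, search left half
lo=0, hi=0, mid=0, arr[mid]=8 -> 8 < 10, search right half
lo=1 > hi=0, target 10 not found

Binary search determines that 10 is not in the array after 3 comparisons. The search space was exhausted without finding the target.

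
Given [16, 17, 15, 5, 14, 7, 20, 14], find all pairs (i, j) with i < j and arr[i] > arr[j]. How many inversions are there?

Finding inversions in [16, 17, 15, 5, 14, 7, 20, 14]:

(0, 2): arr[0]=16 > arr[2]=15
(0, 3): arr[0]=16 > arr[3]=5
(0, 4): arr[0]=16 > arr[4]=14
(0, 5): arr[0]=16 > arr[5]=7
(0, 7): arr[0]=16 > arr[7]=14
(1, 2): arr[1]=17 > arr[2]=15
(1, 3): arr[1]=17 > arr[3]=5
(1, 4): arr[1]=17 > arr[4]=14
(1, 5): arr[1]=17 > arr[5]=7
(1, 7): arr[1]=17 > arr[7]=14
(2, 3): arr[2]=15 > arr[3]=5
(2, 4): arr[2]=15 > arr[4]=14
(2, 5): arr[2]=15 > arr[5]=7
(2, 7): arr[2]=15 > arr[7]=14
(4, 5): arr[4]=14 > arr[5]=7
(6, 7): arr[6]=20 > arr[7]=14

Total inversions: 16

The array has 16 inversion(s): (0,2), (0,3), (0,4), (0,5), (0,7), (1,2), (1,3), (1,4), (1,5), (1,7), (2,3), (2,4), (2,5), (2,7), (4,5), (6,7). Each pair (i,j) satisfies i < j and arr[i] > arr[j].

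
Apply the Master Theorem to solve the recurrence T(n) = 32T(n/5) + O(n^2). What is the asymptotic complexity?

Master Theorem for T(n) = 32T(n/5) + O(n^2):

a = 32, b = 5, c = 2
log_b(a) = log_5(32) = 2.1534

Case 1: c = 2 < log_5(32) = 2.1534
T(n) = O(n^(log_5 32))

For T(n) = 32T(n/5) + O(n^2): log_5(32) = 2.1534. This is Case 1 of the Master Theorem (c < log_b(a), work dominated by leaves), giving O(n^(log_5 32)).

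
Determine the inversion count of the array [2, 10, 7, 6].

Finding inversions in [2, 10, 7, 6]:

(1, 2): arr[1]=10 > arr[2]=7
(1, 3): arr[1]=10 > arr[3]=6
(2, 3): arr[2]=7 > arr[3]=6

Total inversions: 3

The array has 3 inversion(s): (1,2), (1,3), (2,3). Each pair (i,j) satisfies i < j and arr[i] > arr[j].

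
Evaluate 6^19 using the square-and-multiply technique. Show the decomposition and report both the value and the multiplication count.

Computing 6^19 by squaring (build up from 6^1; each line after the first costs one multiplication):

6^1 = 6
6^2 = (6^1)^2 = 6^2 = 36
6^4 = (6^2)^2 = 36^2 = 1296
6^8 = (6^4)^2 = 1296^2 = 1679616
6^9 = 6 * 6^8 = 6 * 1679616 = 10077696
6^18 = (6^9)^2 = 10077696^2 = 101559956668416
6^19 = 6 * 6^18 = 6 * 101559956668416 = 609359740010496

Result: 609359740010496
Multiplications needed: 6 (6 lines after 6^1)

6^19 = 609359740010496. Using exponentiation by squaring, this requires 6 multiplications. The key idea: if the exponent is even, square the half-power; if odd, multiply by the base once.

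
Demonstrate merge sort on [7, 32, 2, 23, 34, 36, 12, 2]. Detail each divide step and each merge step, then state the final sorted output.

Merge sort trace:

Split: [7, 32, 2, 23, 34, 36, 12, 2] -> [7, 32, 2, 23] and [34, 36, 12, 2]
  Split: [7, 32, 2, 23] -> [7, 32] and [2, 23]
    Split: [7, 32] -> [7] and [32]
    Merge: [7] + [32] -> [7, 32]
    Split: [2, 23] -> [2] and [23]
    Merge: [2] + [23] -> [2, 23]
  Merge: [7, 32] + [2, 23] -> [2, 7, 23, 32]
  Split: [34, 36, 12, 2] -> [34, 36] and [12, 2]
    Split: [34, 36] -> [34] and [36]
    Merge: [34] + [36] -> [34, 36]
    Split: [12, 2] -> [12] and [2]
    Merge: [12] + [2] -> [2, 12]
  Merge: [34, 36] + [2, 12] -> [2, 12, 34, 36]
Merge: [2, 7, 23, 32] + [2, 12, 34, 36] -> [2, 2, 7, 12, 23, 32, 34, 36]

Final sorted array: [2, 2, 7, 12, 23, 32, 34, 36]

The merge sort proceeds by recursively splitting the array and merging sorted halves.
After all merges, the sorted array is [2, 2, 7, 12, 23, 32, 34, 36].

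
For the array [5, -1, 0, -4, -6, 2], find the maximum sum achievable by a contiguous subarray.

Using Kadane's algorithm on [5, -1, 0, -4, -6, 2]:

Scanning through the array:
Position 1 (value -1): max_ending_here = 4, max_so_far = 5
Position 2 (value 0): max_ending_here = 4, max_so_far = 5
Position 3 (value -4): max_ending_here = 0, max_so_far = 5
Position 4 (value -6): max_ending_here = -6, max_so_far = 5
Position 5 (value 2): max_ending_here = 2, max_so_far = 5

Maximum subarray: [5]
Maximum sum: 5

The maximum subarray is [5] with sum 5. This subarray runs from index 0 to index 0.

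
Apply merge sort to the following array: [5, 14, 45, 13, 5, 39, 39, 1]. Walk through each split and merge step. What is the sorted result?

Merge sort trace:

Split: [5, 14, 45, 13, 5, 39, 39, 1] -> [5, 14, 45, 13] and [5, 39, 39, 1]
  Split: [5, 14, 45, 13] -> [5, 14] and [45, 13]
    Split: [5, 14] -> [5] and [14]
    Merge: [5] + [14] -> [5, 14]
    Split: [45, 13] -> [45] and [13]
    Merge: [45] + [13] -> [13, 45]
  Merge: [5, 14] + [13, 45] -> [5, 13, 14, 45]
  Split: [5, 39, 39, 1] -> [5, 39] and [39, 1]
    Split: [5, 39] -> [5] and [39]
    Merge: [5] + [39] -> [5, 39]
    Split: [39, 1] -> [39] and [1]
    Merge: [39] + [1] -> [1, 39]
  Merge: [5, 39] + [1, 39] -> [1, 5, 39, 39]
Merge: [5, 13, 14, 45] + [1, 5, 39, 39] -> [1, 5, 5, 13, 14, 39, 39, 45]

Final sorted array: [1, 5, 5, 13, 14, 39, 39, 45]

The merge sort proceeds by recursively splitting the array and merging sorted halves.
After all merges, the sorted array is [1, 5, 5, 13, 14, 39, 39, 45].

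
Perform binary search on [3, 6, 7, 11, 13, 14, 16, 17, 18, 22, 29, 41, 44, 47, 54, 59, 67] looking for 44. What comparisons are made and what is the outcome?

Binary search for 44 in [3, 6, 7, 11, 13, 14, 16, 17, 18, 22, 29, 41, 44, 47, 54, 59, 67]:

lo=0, hi=16, mid=8, arr[mid]=18 -> 18 < 44, search right half
lo=9, hi=16, mid=12, arr[mid]=44 -> Found target at index 12!

Binary search finds 44 at index 12 after 2 comparisons. The search repeatedly halves the search space by comparing with the middle element.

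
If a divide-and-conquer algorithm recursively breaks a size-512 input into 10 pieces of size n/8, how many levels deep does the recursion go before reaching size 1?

For divide and conquer with division factor 8:

Problem sizes at each level:
Level 0: 512
Level 1: 64
Level 2: 8
Level 3: 1

The root is level 0 and the size-1 base case is level 3 (the tree spans levels 0 through 3, i.e. 4 levels counting the root), so the depth is the number of divisions: log_8(512) = 3

The recursion tree depth is log_8(512) = 3. At each level, the problem size is divided by 8, so it takes 3 divisions to reduce to a base case of size 1. The algorithm makes 10 recursive calls at each level.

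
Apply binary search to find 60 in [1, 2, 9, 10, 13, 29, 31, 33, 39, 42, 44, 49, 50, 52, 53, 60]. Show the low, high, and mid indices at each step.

Binary search for 60 in [1, 2, 9, 10, 13, 29, 31, 33, 39, 42, 44, 49, 50, 52, 53, 60]:

lo=0, hi=15, mid=7, arr[mid]=33 -> 33 < 60, search right half
lo=8, hi=15, mid=11, arr[mid]=49 -> 49 < 60, search right half
lo=12, hi=15, mid=13, arr[mid]=52 -> 52 < 60, search right half
lo=14, hi=15, mid=14, arr[mid]=53 -> 53 < 60, search right half
lo=15, hi=15, mid=15, arr[mid]=60 -> Found target at index 15!

Binary search finds 60 at index 15 after 5 comparisons. The search repeatedly halves the search space by comparing with the middle element.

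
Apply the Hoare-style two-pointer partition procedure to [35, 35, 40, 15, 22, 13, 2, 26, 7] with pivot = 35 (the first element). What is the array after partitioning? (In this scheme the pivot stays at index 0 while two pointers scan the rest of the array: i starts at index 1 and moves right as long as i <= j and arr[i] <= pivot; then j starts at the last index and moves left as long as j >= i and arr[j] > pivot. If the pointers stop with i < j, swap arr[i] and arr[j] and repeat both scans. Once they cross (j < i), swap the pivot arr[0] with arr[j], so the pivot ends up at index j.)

Hoare-style two-pointer partition with pivot = 35:

Initial array: [35, 35, 40, 15, 22, 13, 2, 26, 7]

Pointers start at i = 1, j = 8.
i stops at index 2 (arr[2]=40 > 35), j stops at index 8 (arr[8]=7 <= 35): swap arr[2] and arr[8], array becomes [35, 35, 7, 15, 22, 13, 2, 26, 40]
i ends at 8, j ends at 7: the pointers have crossed (j < i), so scanning stops.

Swap pivot arr[0] with arr[7] to place pivot at position 7: [26, 35, 7, 15, 22, 13, 2, 35, 40]
Pivot position: 7

After partitioning with pivot 35, the array becomes [26, 35, 7, 15, 22, 13, 2, 35, 40]. The pivot is placed at index 7. All elements to the left of the pivot are <= 35, and all elements to the right are > 35.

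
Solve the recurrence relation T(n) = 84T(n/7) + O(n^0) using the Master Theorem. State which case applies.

Master Theorem for T(n) = 84T(n/7) + O(n^0):

a = 84, b = 7, c = 0
log_b(a) = log_7(84) = 2.2770

Case 1: c = 0 < log_7(84) = 2.2770
T(n) = O(n^(log_7 84))

For T(n) = 84T(n/7) + O(n^0): log_7(84) = 2.2770. This is Case 1 of the Master Theorem (c < log_b(a), work dominated by leaves), giving O(n^(log_7 84)).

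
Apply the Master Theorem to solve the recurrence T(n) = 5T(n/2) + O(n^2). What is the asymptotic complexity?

Master Theorem for T(n) = 5T(n/2) + O(n^2):

a = 5, b = 2, c = 2
log_b(a) = log_2(5) = 2.3219

Case 1: c = 2 < log_2(5) = 2.3219
T(n) = O(n^(log_2 5))

For T(n) = 5T(n/2) + O(n^2): log_2(5) = 2.3219. This is Case 1 of the Master Theorem (c < log_b(a), work dominated by leaves), giving O(n^(log_2 5)).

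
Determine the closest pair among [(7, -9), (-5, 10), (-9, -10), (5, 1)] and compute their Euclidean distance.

Computing all pairwise distances among 4 points:

d((7, -9), (-5, 10)) = 22.4722
d((7, -9), (-9, -10)) = 16.0312
d((7, -9), (5, 1)) = 10.198 <-- minimum
d((-5, 10), (-9, -10)) = 20.3961
d((-5, 10), (5, 1)) = 13.4536
d((-9, -10), (5, 1)) = 17.8045

Closest pair: (7, -9) and (5, 1) with distance 10.198

The closest pair is (7, -9) and (5, 1) with Euclidean distance 10.198. For 4 points, brute-force pairwise comparison is shown above. For large n, the divide-and-conquer algorithm (sort by x, recurse on halves, check the dividing strip) achieves O(n log n).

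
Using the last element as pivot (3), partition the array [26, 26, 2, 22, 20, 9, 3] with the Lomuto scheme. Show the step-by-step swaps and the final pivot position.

Lomuto partition with pivot = 3:

Initial array: [26, 26, 2, 22, 20, 9, 3]

arr[0]=26 > 3: no swap
arr[1]=26 > 3: no swap
arr[2]=2 <= 3: swap with position 0, array becomes [2, 26, 26, 22, 20, 9, 3]
arr[3]=22 > 3: no swap
arr[4]=20 > 3: no swap
arr[5]=9 > 3: no swap

Place pivot at position 1: [2, 3, 26, 22, 20, 9, 26]
Pivot position: 1

After partitioning with pivot 3, the array becomes [2, 3, 26, 22, 20, 9, 26]. The pivot is placed at index 1. All elements to the left of the pivot are <= 3, and all elements to the right are > 3.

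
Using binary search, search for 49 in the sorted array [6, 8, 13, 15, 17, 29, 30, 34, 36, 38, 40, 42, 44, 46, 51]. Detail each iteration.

Binary search for 49 in [6, 8, 13, 15, 17, 29, 30, 34, 36, 38, 40, 42, 44, 46, 51]:

lo=0, hi=14, mid=7, arr[mid]=34 -> 34 < 49, search right half
lo=8, hi=14, mid=11, arr[mid]=42 -> 42 < 49, search right half
lo=12, hi=14, mid=13, arr[mid]=46 -> 46 < 49, search right half
lo=14, hi=14, mid=14, arr[mid]=51 -> 51 > 49, search left half
lo=14 > hi=13, target 49 not found

Binary search determines that 49 is not in the array after 4 comparisons. The search space was exhausted without finding the target.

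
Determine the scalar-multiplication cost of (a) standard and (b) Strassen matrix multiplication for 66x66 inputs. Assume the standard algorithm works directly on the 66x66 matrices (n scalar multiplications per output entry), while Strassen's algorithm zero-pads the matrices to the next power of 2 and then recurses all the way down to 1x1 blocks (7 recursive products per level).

Matrix multiplication for 66x66 matrices:

Strassen's algorithm requires power-of-2 dimensions. Pad 66x66 to 128x128 (next power of 2).

Standard algorithm: 66^3 = 287496 multiplications
Strassen's algorithm: 7^(log2(128)) = 7^7 = 823543 multiplications
Difference: 287496 - 823543 = -536047 (Strassen uses MORE here due to padding overhead — for small or just-over-power-of-2 n, padding can outweigh the per-level savings)

Standard: 287496 multiplications (66^3). Strassen: 823543 multiplications (7^7, after padding to 128x128). Strassen reduces 8 recursive multiplications to 7 at each level.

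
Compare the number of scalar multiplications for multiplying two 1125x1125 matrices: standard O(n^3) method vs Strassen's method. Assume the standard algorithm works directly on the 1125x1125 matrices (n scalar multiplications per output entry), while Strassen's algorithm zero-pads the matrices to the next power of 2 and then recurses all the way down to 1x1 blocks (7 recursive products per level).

Matrix multiplication for 1125x1125 matrices:

Strassen's algorithm requires power-of-2 dimensions. Pad 1125x1125 to 2048x2048 (next power of 2).

Standard algorithm: 1125^3 = 1423828125 multiplications
Strassen's algorithm: 7^(log2(2048)) = 7^11 = 1977326743 multiplications
Difference: 1423828125 - 1977326743 = -553498618 (Strassen uses MORE here due to padding overhead — for small or just-over-power-of-2 n, padding can outweigh the per-level savings)

Standard: 1423828125 multiplications (1125^3). Strassen: 1977326743 multiplications (7^11, after padding to 2048x2048). Strassen reduces 8 recursive multiplications to 7 at each level.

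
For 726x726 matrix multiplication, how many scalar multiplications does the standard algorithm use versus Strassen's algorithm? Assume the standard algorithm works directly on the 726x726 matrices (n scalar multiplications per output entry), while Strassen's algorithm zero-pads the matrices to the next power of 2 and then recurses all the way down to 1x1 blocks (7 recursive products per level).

Matrix multiplication for 726x726 matrices:

Strassen's algorithm requires power-of-2 dimensions. Pad 726x726 to 1024x1024 (next power of 2).

Standard algorithm: 726^3 = 382657176 multiplications
Strassen's algorithm: 7^(log2(1024)) = 7^10 = 282475249 multiplications
Savings: 382657176 - 282475249 = 100181927 multiplications

Standard: 382657176 multiplications (726^3). Strassen: 282475249 multiplications (7^10, after padding to 1024x1024). Strassen reduces 8 recursive multiplications to 7 at each level.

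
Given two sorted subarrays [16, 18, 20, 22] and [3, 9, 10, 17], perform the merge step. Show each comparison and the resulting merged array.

Merging process:

Compare 16 vs 3: take 3 from right. Merged: [3]
Compare 16 vs 9: take 9 from right. Merged: [3, 9]
Compare 16 vs 10: take 10 from right. Merged: [3, 9, 10]
Compare 16 vs 17: take 16 from left. Merged: [3, 9, 10, 16]
Compare 18 vs 17: take 17 from right. Merged: [3, 9, 10, 16, 17]
Append remaining from left: [18, 20, 22]. Merged: [3, 9, 10, 16, 17, 18, 20, 22]

Final merged array: [3, 9, 10, 16, 17, 18, 20, 22]
Total comparisons: 5

The merged array is [3, 9, 10, 16, 17, 18, 20, 22], requiring 5 comparisons. The merge step runs in O(n) time where n is the total number of elements.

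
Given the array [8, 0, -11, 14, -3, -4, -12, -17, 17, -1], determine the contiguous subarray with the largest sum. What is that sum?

Using Kadane's algorithm on [8, 0, -11, 14, -3, -4, -12, -17, 17, -1]:

Scanning through the array:
Position 1 (value 0): max_ending_here = 8, max_so_far = 8
Position 2 (value -11): max_ending_here = -3, max_so_far = 8
Position 3 (value 14): max_ending_here = 14, max_so_far = 14
Position 4 (value -3): max_ending_here = 11, max_so_far = 14
Position 5 (value -4): max_ending_here = 7, max_so_far = 14
Position 6 (value -12): max_ending_here = -5, max_so_far = 14
Position 7 (value -17): max_ending_here = -17, max_so_far = 14
Position 8 (value 17): max_ending_here = 17, max_so_far = 17
Position 9 (value -1): max_ending_here = 16, max_so_far = 17

Maximum subarray: [17]
Maximum sum: 17

The maximum subarray is [17] with sum 17. This subarray runs from index 8 to index 8.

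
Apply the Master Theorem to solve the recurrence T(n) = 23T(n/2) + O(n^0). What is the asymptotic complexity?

Master Theorem for T(n) = 23T(n/2) + O(n^0):

a = 23, b = 2, c = 0
log_b(a) = log_2(23) = 4.5236

Case 1: c = 0 < log_2(23) = 4.5236
T(n) = O(n^(log_2 23))

For T(n) = 23T(n/2) + O(n^0): log_2(23) = 4.5236. This is Case 1 of the Master Theorem (c < log_b(a), work dominated by leaves), giving O(n^(log_2 23)).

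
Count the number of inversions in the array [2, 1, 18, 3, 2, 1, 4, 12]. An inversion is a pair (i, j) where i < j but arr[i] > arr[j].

Finding inversions in [2, 1, 18, 3, 2, 1, 4, 12]:

(0, 1): arr[0]=2 > arr[1]=1
(0, 5): arr[0]=2 > arr[5]=1
(2, 3): arr[2]=18 > arr[3]=3
(2, 4): arr[2]=18 > arr[4]=2
(2, 5): arr[2]=18 > arr[5]=1
(2, 6): arr[2]=18 > arr[6]=4
(2, 7): arr[2]=18 > arr[7]=12
(3, 4): arr[3]=3 > arr[4]=2
(3, 5): arr[3]=3 > arr[5]=1
(4, 5): arr[4]=2 > arr[5]=1

Total inversions: 10

The array has 10 inversion(s): (0,1), (0,5), (2,3), (2,4), (2,5), (2,6), (2,7), (3,4), (3,5), (4,5). Each pair (i,j) satisfies i < j and arr[i] > arr[j].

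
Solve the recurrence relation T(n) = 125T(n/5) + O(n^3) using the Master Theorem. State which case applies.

Master Theorem for T(n) = 125T(n/5) + O(n^3):

a = 125, b = 5, c = 3
log_b(a) = log_5(125) = 3.0000

Case 2: c = 3 = log_5(125) = 3.0000
T(n) = O(n^3 log n) = O(n^3 log n)

For T(n) = 125T(n/5) + O(n^3): log_5(125) = 3.0000. This is Case 2 of the Master Theorem (c = log_b(a), equal work at all levels), giving O(n^3 log n).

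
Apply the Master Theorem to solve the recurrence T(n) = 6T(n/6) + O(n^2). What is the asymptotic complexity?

Master Theorem for T(n) = 6T(n/6) + O(n^2):

a = 6, b = 6, c = 2
log_b(a) = log_6(6) = 1.0000

Case 3: c = 2 > log_6(6) = 1.0000
T(n) = O(n^2) = O(n^2)

For T(n) = 6T(n/6) + O(n^2): log_6(6) = 1.0000. This is Case 3 of the Master Theorem (c > log_b(a), work dominated by root), giving O(n^2).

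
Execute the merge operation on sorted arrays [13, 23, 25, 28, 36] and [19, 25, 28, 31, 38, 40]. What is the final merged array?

Merging process:

Compare 13 vs 19: take 13 from left. Merged: [13]
Compare 23 vs 19: take 19 from right. Merged: [13, 19]
Compare 23 vs 25: take 23 from left. Merged: [13, 19, 23]
Compare 25 vs 25: take 25 from left. Merged: [13, 19, 23, 25]
Compare 28 vs 25: take 25 from right. Merged: [13, 19, 23, 25, 25]
Compare 28 vs 28: take 28 from left. Merged: [13, 19, 23, 25, 25, 28]
Compare 36 vs 28: take 28 from right. Merged: [13, 19, 23, 25, 25, 28, 28]
Compare 36 vs 31: take 31 from right. Merged: [13, 19, 23, 25, 25, 28, 28, 31]
Compare 36 vs 38: take 36 from left. Merged: [13, 19, 23, 25, 25, 28, 28, 31, 36]
Append remaining from right: [38, 40]. Merged: [13, 19, 23, 25, 25, 28, 28, 31, 36, 38, 40]

Final merged array: [13, 19, 23, 25, 25, 28, 28, 31, 36, 38, 40]
Total comparisons: 9

The merged array is [13, 19, 23, 25, 25, 28, 28, 31, 36, 38, 40], requiring 9 comparisons. The merge step runs in O(n) time where n is the total number of elements.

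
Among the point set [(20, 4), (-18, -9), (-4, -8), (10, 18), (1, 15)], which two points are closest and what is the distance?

Computing all pairwise distances among 5 points:

d((20, 4), (-18, -9)) = 40.1622
d((20, 4), (-4, -8)) = 26.8328
d((20, 4), (10, 18)) = 17.2047
d((20, 4), (1, 15)) = 21.9545
d((-18, -9), (-4, -8)) = 14.0357
d((-18, -9), (10, 18)) = 38.8973
d((-18, -9), (1, 15)) = 30.6105
d((-4, -8), (10, 18)) = 29.5296
d((-4, -8), (1, 15)) = 23.5372
d((10, 18), (1, 15)) = 9.4868 <-- minimum

Closest pair: (10, 18) and (1, 15) with distance 9.4868

The closest pair is (10, 18) and (1, 15) with Euclidean distance 9.4868. For 5 points, brute-force pairwise comparison is shown above. For large n, the divide-and-conquer algorithm (sort by x, recurse on halves, check the dividing strip) achieves O(n log n).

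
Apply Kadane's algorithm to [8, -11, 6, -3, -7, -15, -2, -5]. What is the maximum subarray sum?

Using Kadane's algorithm on [8, -11, 6, -3, -7, -15, -2, -5]:

Scanning through the array:
Position 1 (value -11): max_ending_here = -3, max_so_far = 8
Position 2 (value 6): max_ending_here = 6, max_so_far = 8
Position 3 (value -3): max_ending_here = 3, max_so_far = 8
Position 4 (value -7): max_ending_here = -4, max_so_far = 8
Position 5 (value -15): max_ending_here = -15, max_so_far = 8
Position 6 (value -2): max_ending_here = -2, max_so_far = 8
Position 7 (value -5): max_ending_here = -5, max_so_far = 8

Maximum subarray: [8]
Maximum sum: 8

The maximum subarray is [8] with sum 8. This subarray runs from index 0 to index 0.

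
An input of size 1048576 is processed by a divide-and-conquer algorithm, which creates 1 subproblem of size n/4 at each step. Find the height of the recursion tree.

For divide and conquer with division factor 4:

Problem sizes at each level:
Level 0: 1048576
Level 1: 262144
Level 2: 65536
Level 3: 16384
Level 4: 4096
Level 5: 1024
Level 6: 256
Level 7: 64
Level 8: 16
Level 9: 4
Level 10: 1

The root is level 0 and the size-1 base case is level 10 (the tree spans levels 0 through 10, i.e. 11 levels counting the root), so the depth is the number of divisions: log_4(1048576) = 10

The recursion tree depth is log_4(1048576) = 10. At each level, the problem size is divided by 4, so it takes 10 divisions to reduce to a base case of size 1. The algorithm makes 1 recursive call at each level.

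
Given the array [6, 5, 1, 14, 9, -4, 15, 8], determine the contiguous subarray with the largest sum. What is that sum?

Using Kadane's algorithm on [6, 5, 1, 14, 9, -4, 15, 8]:

Scanning through the array:
Position 1 (value 5): max_ending_here = 11, max_so_far = 11
Position 2 (value 1): max_ending_here = 12, max_so_far = 12
Position 3 (value 14): max_ending_here = 26, max_so_far = 26
Position 4 (value 9): max_ending_here = 35, max_so_far = 35
Position 5 (value -4): max_ending_here = 31, max_so_far = 35
Position 6 (value 15): max_ending_here = 46, max_so_far = 46
Position 7 (value 8): max_ending_here = 54, max_so_far = 54

Maximum subarray: [6, 5, 1, 14, 9, -4, 15, 8]
Maximum sum: 54

The maximum subarray is [6, 5, 1, 14, 9, -4, 15, 8] with sum 54. This subarray runs from index 0 to index 7.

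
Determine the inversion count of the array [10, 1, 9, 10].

Finding inversions in [10, 1, 9, 10]:

(0, 1): arr[0]=10 > arr[1]=1
(0, 2): arr[0]=10 > arr[2]=9

Total inversions: 2

The array has 2 inversion(s): (0,1), (0,2). Each pair (i,j) satisfies i < j and arr[i] > arr[j].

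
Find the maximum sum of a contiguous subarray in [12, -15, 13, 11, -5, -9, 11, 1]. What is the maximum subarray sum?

Using Kadane's algorithm on [12, -15, 13, 11, -5, -9, 11, 1]:

Scanning through the array:
Position 1 (value -15): max_ending_here = -3, max_so_far = 12
Position 2 (value 13): max_ending_here = 13, max_so_far = 13
Position 3 (value 11): max_ending_here = 24, max_so_far = 24
Position 4 (value -5): max_ending_here = 19, max_so_far = 24
Position 5 (value -9): max_ending_here = 10, max_so_far = 24
Position 6 (value 11): max_ending_here = 21, max_so_far = 24
Position 7 (value 1): max_ending_here = 22, max_so_far = 24

Maximum subarray: [13, 11]
Maximum sum: 24

The maximum subarray is [13, 11] with sum 24. This subarray runs from index 2 to index 3.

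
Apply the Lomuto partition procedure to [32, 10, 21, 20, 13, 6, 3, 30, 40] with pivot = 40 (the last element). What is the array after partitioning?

Lomuto partition with pivot = 40:

Initial array: [32, 10, 21, 20, 13, 6, 3, 30, 40]

arr[0]=32 <= 40: swap with position 0, array becomes [32, 10, 21, 20, 13, 6, 3, 30, 40]
arr[1]=10 <= 40: swap with position 1, array becomes [32, 10, 21, 20, 13, 6, 3, 30, 40]
arr[2]=21 <= 40: swap with position 2, array becomes [32, 10, 21, 20, 13, 6, 3, 30, 40]
arr[3]=20 <= 40: swap with position 3, array becomes [32, 10, 21, 20, 13, 6, 3, 30, 40]
arr[4]=13 <= 40: swap with position 4, array becomes [32, 10, 21, 20, 13, 6, 3, 30, 40]
arr[5]=6 <= 40: swap with position 5, array becomes [32, 10, 21, 20, 13, 6, 3, 30, 40]
arr[6]=3 <= 40: swap with position 6, array becomes [32, 10, 21, 20, 13, 6, 3, 30, 40]
arr[7]=30 <= 40: swap with position 7, array becomes [32, 10, 21, 20, 13, 6, 3, 30, 40]

Place pivot at position 8: [32, 10, 21, 20, 13, 6, 3, 30, 40]
Pivot position: 8

After partitioning with pivot 40, the array becomes [32, 10, 21, 20, 13, 6, 3, 30, 40]. The pivot is placed at index 8. All elements to the left of the pivot are <= 40, and all elements to the right are > 40.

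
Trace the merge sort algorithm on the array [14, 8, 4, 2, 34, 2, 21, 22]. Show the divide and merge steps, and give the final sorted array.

Merge sort trace:

Split: [14, 8, 4, 2, 34, 2, 21, 22] -> [14, 8, 4, 2] and [34, 2, 21, 22]
  Split: [14, 8, 4, 2] -> [14, 8] and [4, 2]
    Split: [14, 8] -> [14] and [8]
    Merge: [14] + [8] -> [8, 14]
    Split: [4, 2] -> [4] and [2]
    Merge: [4] + [2] -> [2, 4]
  Merge: [8, 14] + [2, 4] -> [2, 4, 8, 14]
  Split: [34, 2, 21, 22] -> [34, 2] and [21, 22]
    Split: [34, 2] -> [34] and [2]
    Merge: [34] + [2] -> [2, 34]
    Split: [21, 22] -> [21] and [22]
    Merge: [21] + [22] -> [21, 22]
  Merge: [2, 34] + [21, 22] -> [2, 21, 22, 34]
Merge: [2, 4, 8, 14] + [2, 21, 22, 34] -> [2, 2, 4, 8, 14, 21, 22, 34]

Final sorted array: [2, 2, 4, 8, 14, 21, 22, 34]

The merge sort proceeds by recursively splitting the array and merging sorted halves.
After all merges, the sorted array is [2, 2, 4, 8, 14, 21, 22, 34].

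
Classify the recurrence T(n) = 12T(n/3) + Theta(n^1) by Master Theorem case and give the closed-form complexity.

Master Theorem for T(n) = 12T(n/3) + O(n^1):

a = 12, b = 3, c = 1
log_b(a) = log_3(12) = 2.2619

Case 1: c = 1 < log_3(12) = 2.2619
T(n) = O(n^(log_3 12))

For T(n) = 12T(n/3) + O(n^1): log_3(12) = 2.2619. This is Case 1 of the Master Theorem (c < log_b(a), work dominated by leaves), giving O(n^(log_3 12)).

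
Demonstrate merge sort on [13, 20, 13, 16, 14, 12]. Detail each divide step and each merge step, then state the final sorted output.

Merge sort trace:

Split: [13, 20, 13, 16, 14, 12] -> [13, 20, 13] and [16, 14, 12]
  Split: [13, 20, 13] -> [13] and [20, 13]
    Split: [20, 13] -> [20] and [13]
    Merge: [20] + [13] -> [13, 20]
  Merge: [13] + [13, 20] -> [13, 13, 20]
  Split: [16, 14, 12] -> [16] and [14, 12]
    Split: [14, 12] -> [14] and [12]
    Merge: [14] + [12] -> [12, 14]
  Merge: [16] + [12, 14] -> [12, 14, 16]
Merge: [13, 13, 20] + [12, 14, 16] -> [12, 13, 13, 14, 16, 20]

Final sorted array: [12, 13, 13, 14, 16, 20]

The merge sort proceeds by recursively splitting the array and merging sorted halves.
After all merges, the sorted array is [12, 13, 13, 14, 16, 20].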